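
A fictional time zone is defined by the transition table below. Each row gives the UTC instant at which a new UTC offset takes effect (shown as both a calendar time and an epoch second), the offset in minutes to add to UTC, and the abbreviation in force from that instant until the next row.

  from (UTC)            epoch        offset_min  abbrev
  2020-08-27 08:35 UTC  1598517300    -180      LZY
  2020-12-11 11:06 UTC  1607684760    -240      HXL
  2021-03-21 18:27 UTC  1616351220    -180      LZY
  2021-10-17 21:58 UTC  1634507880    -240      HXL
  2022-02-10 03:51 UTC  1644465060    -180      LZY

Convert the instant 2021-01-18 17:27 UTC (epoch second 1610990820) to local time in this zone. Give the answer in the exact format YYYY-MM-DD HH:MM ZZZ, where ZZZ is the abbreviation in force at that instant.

2021-01-18 13:27 HXL

Query: 2021-01-18 17:27 UTC
Rule 2/5 (HXL, -04:00): 2020-12-11 11:06 UTC ≤ query < 2021-03-21 18:27 UTC
17·60 + 27 - 240 = 807 min
807 = 0·1440 + 807; 807 = 13·60 + 27 → 13:27, same day
→ 2021-01-18 13:27 HXL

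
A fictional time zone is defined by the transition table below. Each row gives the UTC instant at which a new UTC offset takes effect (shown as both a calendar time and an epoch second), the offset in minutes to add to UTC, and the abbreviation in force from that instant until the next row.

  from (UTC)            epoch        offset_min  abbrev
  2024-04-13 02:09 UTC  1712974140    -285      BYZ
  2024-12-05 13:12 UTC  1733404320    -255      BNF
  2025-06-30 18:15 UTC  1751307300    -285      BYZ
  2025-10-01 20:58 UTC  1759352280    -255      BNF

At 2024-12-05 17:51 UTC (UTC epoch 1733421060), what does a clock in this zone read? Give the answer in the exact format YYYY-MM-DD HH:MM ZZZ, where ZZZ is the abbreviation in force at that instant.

2024-12-05 13:36 BNF

Query: 2024-12-05 17:51 UTC
Rule 2/4 (BNF, -04:15): 2024-12-05 13:12 UTC ≤ query < 2025-06-30 18:15 UTC
17·60 + 51 - 255 = 816 min
816 = 0·1440 + 816; 816 = 13·60 + 36 → 13:36, same day
→ 2024-12-05 13:36 BNF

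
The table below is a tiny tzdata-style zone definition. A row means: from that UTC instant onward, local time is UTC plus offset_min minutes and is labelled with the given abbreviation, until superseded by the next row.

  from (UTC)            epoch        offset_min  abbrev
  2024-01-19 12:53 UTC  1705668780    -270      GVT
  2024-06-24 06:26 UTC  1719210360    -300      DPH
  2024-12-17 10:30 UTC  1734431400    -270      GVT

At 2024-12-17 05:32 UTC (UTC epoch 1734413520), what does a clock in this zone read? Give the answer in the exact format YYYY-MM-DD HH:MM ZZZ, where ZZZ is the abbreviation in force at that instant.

2024-12-17 00:32 DPH

Query: 2024-12-17 05:32 UTC
Rule 2/3 (DPH, -05:00): 2024-06-24 06:26 UTC ≤ query < 2024-12-17 10:30 UTC
5·60 + 32 - 300 = 32 min
32 = 0·1440 + 32; 32 = 0·60 + 32 → 00:32, same day
→ 2024-12-17 00:32 DPH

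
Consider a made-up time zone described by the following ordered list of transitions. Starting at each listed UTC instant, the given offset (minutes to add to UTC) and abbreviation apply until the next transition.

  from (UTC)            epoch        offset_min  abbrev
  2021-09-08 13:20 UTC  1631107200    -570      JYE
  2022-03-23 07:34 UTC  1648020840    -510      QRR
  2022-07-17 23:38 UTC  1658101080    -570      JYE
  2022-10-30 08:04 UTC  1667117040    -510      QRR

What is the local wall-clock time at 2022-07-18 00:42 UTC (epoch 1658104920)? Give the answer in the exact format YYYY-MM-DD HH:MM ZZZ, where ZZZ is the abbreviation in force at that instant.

Query: 2022-07-18 00:42 UTC
Rule 3/4 (JYE, -09:30): 2022-07-17 23:38 UTC ≤ query < 2022-10-30 08:04 UTC
0·60 + 42 - 570 = -528 min
-528 = -1·1440 + 912; 912 = 15·60 + 12 → 15:12, 2022-07-18 - 1 day = 2022-07-17
→ 2022-07-17 15:12 JYE

2022-07-17 15:12 JYE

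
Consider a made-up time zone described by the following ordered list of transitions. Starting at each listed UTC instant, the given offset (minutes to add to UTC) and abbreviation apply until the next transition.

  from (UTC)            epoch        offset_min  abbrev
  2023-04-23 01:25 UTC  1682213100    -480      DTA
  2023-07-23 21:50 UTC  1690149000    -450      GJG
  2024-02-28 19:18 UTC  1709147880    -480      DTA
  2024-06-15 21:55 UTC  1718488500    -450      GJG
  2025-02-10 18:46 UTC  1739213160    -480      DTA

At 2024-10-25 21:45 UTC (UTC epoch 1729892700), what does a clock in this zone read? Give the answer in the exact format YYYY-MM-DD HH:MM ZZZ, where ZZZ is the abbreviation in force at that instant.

Query: 2024-10-25 21:45 UTC
Rule 4/5 (GJG, -07:30): 2024-06-15 21:55 UTC ≤ query < 2025-02-10 18:46 UTC
21·60 + 45 - 450 = 855 min
855 = 0·1440 + 855; 855 = 14·60 + 15 → 14:15, same day
→ 2024-10-25 14:15 GJG

2024-10-25 14:15 GJG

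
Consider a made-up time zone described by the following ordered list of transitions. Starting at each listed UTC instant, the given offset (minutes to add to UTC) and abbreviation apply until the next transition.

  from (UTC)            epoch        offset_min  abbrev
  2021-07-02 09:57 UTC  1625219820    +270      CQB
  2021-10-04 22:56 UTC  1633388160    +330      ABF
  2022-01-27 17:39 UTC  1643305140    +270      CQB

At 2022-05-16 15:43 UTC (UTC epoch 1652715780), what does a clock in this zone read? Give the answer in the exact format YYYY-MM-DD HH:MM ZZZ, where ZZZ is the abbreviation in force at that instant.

Query: 2022-05-16 15:43 UTC
Rule 3/3 (CQB, +04:30): 2022-01-27 17:39 UTC ≤ query < +∞
15·60 + 43 + 270 = 1213 min
1213 = 0·1440 + 1213; 1213 = 20·60 + 13 → 20:13, same day
→ 2022-05-16 20:13 CQB

2022-05-16 20:13 CQB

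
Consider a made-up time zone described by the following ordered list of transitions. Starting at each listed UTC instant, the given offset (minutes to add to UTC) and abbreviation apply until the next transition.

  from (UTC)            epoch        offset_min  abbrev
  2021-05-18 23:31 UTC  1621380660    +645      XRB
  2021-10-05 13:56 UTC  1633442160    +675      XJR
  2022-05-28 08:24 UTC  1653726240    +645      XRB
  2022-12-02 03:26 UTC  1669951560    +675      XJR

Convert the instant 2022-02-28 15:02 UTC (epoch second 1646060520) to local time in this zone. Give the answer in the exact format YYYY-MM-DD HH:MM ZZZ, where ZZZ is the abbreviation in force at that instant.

2022-03-01 02:17 XJR

Query: 2022-02-28 15:02 UTC
Rule 2/4 (XJR, +11:15): 2021-10-05 13:56 UTC ≤ query < 2022-05-28 08:24 UTC
15·60 + 2 + 675 = 1577 min
1577 = 1·1440 + 137; 137 = 2·60 + 17 → 02:17, 2022-02-28 + 1 day = 2022-03-01
→ 2022-03-01 02:17 XJR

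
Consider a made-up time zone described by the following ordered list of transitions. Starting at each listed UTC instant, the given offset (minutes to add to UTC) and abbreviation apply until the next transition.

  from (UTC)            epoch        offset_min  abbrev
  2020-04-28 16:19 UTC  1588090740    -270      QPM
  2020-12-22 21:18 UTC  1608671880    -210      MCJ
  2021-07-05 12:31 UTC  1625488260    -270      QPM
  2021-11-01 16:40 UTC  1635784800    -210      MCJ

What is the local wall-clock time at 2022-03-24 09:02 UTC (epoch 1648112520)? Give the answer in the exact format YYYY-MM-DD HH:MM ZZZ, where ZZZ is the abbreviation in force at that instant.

Query: 2022-03-24 09:02 UTC
Rule 4/4 (MCJ, -03:30): 2021-11-01 16:40 UTC ≤ query < +∞
9·60 + 2 - 210 = 332 min
332 = 0·1440 + 332; 332 = 5·60 + 32 → 05:32, same day
→ 2022-03-24 05:32 MCJ

2022-03-24 05:32 MCJ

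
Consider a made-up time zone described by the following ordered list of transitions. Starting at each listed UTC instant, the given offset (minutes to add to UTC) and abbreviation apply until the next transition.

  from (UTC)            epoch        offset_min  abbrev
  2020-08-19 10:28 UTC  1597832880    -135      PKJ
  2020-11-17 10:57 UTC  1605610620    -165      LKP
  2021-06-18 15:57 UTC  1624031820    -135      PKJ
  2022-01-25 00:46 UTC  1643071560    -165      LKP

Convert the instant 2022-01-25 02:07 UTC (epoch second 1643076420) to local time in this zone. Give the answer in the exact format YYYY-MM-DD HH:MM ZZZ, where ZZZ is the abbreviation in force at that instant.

Query: 2022-01-25 02:07 UTC
Rule 4/4 (LKP, -02:45): 2022-01-25 00:46 UTC ≤ query < +∞
2·60 + 7 - 165 = -38 min
-38 = -1·1440 + 1402; 1402 = 23·60 + 22 → 23:22, 2022-01-25 - 1 day = 2022-01-24
→ 2022-01-24 23:22 LKP

2022-01-24 23:22 LKP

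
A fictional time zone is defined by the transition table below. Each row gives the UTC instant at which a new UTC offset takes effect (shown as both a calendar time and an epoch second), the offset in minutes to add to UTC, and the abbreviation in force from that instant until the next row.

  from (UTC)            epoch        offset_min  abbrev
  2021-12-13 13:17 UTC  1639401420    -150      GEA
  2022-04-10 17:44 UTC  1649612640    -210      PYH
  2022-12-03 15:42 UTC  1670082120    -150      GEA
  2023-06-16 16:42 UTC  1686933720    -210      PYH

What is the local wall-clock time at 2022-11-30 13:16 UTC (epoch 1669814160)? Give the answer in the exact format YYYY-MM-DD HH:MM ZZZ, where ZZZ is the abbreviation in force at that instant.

Query: 2022-11-30 13:16 UTC
Rule 2/4 (PYH, -03:30): 2022-04-10 17:44 UTC ≤ query < 2022-12-03 15:42 UTC
13·60 + 16 - 210 = 586 min
586 = 0·1440 + 586; 586 = 9·60 + 46 → 09:46, same day
→ 2022-11-30 09:46 PYH

2022-11-30 09:46 PYH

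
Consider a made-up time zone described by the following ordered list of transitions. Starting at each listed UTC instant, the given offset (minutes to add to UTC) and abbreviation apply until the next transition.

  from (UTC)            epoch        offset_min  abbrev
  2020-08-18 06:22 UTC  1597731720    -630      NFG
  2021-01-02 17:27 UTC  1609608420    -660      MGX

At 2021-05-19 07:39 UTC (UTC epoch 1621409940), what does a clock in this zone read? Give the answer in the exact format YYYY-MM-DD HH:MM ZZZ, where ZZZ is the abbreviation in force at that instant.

2021-05-18 20:39 MGX

Query: 2021-05-19 07:39 UTC
Rule 2/2 (MGX, -11:00): 2021-01-02 17:27 UTC ≤ query < +∞
7·60 + 39 - 660 = -201 min
-201 = -1·1440 + 1239; 1239 = 20·60 + 39 → 20:39, 2021-05-19 - 1 day = 2021-05-18
→ 2021-05-18 20:39 MGX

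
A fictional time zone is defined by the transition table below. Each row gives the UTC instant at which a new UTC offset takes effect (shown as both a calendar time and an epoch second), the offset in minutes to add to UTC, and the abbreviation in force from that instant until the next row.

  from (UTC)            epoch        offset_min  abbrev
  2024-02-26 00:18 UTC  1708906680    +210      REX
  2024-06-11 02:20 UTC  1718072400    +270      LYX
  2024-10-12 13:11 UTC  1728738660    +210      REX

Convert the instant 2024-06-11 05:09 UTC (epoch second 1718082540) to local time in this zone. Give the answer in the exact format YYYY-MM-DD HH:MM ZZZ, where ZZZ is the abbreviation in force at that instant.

Query: 2024-06-11 05:09 UTC
Rule 2/3 (LYX, +04:30): 2024-06-11 02:20 UTC ≤ query < 2024-10-12 13:11 UTC
5·60 + 9 + 270 = 579 min
579 = 0·1440 + 579; 579 = 9·60 + 39 → 09:39, same day
→ 2024-06-11 09:39 LYX

2024-06-11 09:39 LYX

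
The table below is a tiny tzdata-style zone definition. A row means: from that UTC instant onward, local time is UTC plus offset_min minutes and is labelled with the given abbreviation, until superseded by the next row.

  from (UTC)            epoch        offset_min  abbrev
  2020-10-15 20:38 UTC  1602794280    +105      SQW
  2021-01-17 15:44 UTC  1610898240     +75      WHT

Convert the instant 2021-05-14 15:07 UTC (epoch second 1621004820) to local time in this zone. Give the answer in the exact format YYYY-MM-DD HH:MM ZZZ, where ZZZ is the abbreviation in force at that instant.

2021-05-14 16:22 WHT

Query: 2021-05-14 15:07 UTC
Rule 2/2 (WHT, +01:15): 2021-01-17 15:44 UTC ≤ query < +∞
15·60 + 7 + 75 = 982 min
982 = 0·1440 + 982; 982 = 16·60 + 22 → 16:22, same day
→ 2021-05-14 16:22 WHT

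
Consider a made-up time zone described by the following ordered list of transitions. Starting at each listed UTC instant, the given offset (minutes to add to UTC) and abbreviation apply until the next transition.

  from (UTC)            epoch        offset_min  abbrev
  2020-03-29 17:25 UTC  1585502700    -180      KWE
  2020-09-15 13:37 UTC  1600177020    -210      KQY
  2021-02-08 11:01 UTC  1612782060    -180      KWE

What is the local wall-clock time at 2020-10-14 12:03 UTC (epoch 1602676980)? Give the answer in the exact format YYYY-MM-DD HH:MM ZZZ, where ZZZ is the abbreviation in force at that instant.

2020-10-14 08:33 KQY

Query: 2020-10-14 12:03 UTC
Rule 2/3 (KQY, -03:30): 2020-09-15 13:37 UTC ≤ query < 2021-02-08 11:01 UTC
12·60 + 3 - 210 = 513 min
513 = 0·1440 + 513; 513 = 8·60 + 33 → 08:33, same day
→ 2020-10-14 08:33 KQY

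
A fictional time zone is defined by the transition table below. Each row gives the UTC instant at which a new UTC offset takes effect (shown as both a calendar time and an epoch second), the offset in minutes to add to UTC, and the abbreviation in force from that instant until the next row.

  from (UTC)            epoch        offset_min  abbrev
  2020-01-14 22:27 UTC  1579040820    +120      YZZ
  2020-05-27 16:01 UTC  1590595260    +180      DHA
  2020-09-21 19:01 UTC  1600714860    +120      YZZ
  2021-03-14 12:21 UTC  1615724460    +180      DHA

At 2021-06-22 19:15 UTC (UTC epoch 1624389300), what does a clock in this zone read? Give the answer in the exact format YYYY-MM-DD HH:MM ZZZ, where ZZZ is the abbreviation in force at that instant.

2021-06-22 22:15 DHA

Query: 2021-06-22 19:15 UTC
Rule 4/4 (DHA, +03:00): 2021-03-14 12:21 UTC ≤ query < +∞
19·60 + 15 + 180 = 1335 min
1335 = 0·1440 + 1335; 1335 = 22·60 + 15 → 22:15, same day
→ 2021-06-22 22:15 DHA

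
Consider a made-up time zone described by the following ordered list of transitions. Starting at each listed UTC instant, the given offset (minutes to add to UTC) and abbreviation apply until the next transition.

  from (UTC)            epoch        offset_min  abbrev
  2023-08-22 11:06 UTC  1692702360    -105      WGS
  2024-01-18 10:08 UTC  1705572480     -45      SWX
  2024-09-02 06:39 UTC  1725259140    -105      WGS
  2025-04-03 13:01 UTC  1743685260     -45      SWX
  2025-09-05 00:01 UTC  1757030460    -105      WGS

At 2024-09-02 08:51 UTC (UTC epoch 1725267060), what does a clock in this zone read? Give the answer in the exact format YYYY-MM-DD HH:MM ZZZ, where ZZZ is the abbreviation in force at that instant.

Query: 2024-09-02 08:51 UTC
Rule 3/5 (WGS, -01:45): 2024-09-02 06:39 UTC ≤ query < 2025-04-03 13:01 UTC
8·60 + 51 - 105 = 426 min
426 = 0·1440 + 426; 426 = 7·60 + 6 → 07:06, same day
→ 2024-09-02 07:06 WGS

2024-09-02 07:06 WGS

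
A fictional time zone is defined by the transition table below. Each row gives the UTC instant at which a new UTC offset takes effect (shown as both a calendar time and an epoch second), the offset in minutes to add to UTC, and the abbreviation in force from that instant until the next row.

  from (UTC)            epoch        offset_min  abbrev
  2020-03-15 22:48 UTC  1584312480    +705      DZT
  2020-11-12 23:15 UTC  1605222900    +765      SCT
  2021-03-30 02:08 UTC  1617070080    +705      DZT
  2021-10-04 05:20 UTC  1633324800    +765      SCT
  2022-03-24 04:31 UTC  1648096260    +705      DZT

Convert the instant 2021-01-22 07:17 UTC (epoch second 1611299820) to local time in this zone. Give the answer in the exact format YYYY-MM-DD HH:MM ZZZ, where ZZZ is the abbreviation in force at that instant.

2021-01-22 20:02 SCT

Query: 2021-01-22 07:17 UTC
Rule 2/5 (SCT, +12:45): 2020-11-12 23:15 UTC ≤ query < 2021-03-30 02:08 UTC
7·60 + 17 + 765 = 1202 min
1202 = 0·1440 + 1202; 1202 = 20·60 + 2 → 20:02, same day
→ 2021-01-22 20:02 SCT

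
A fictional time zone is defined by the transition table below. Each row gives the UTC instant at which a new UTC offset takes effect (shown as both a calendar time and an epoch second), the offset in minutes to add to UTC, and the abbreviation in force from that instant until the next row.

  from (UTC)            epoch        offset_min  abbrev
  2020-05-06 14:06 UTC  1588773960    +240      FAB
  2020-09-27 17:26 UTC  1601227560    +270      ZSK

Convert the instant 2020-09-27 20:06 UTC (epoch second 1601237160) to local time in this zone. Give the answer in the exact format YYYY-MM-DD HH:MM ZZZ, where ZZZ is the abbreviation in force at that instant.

2020-09-28 00:36 ZSK

Query: 2020-09-27 20:06 UTC
Rule 2/2 (ZSK, +04:30): 2020-09-27 17:26 UTC ≤ query < +∞
20·60 + 6 + 270 = 1476 min
1476 = 1·1440 + 36; 36 = 0·60 + 36 → 00:36, 2020-09-27 + 1 day = 2020-09-28
→ 2020-09-28 00:36 ZSK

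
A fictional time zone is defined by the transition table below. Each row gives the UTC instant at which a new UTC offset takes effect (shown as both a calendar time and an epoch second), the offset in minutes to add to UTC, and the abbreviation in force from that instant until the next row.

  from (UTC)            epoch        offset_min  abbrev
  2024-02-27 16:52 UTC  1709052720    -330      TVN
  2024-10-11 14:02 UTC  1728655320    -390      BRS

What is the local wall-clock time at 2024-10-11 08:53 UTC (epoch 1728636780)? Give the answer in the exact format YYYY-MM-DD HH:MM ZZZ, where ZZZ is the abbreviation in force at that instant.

Query: 2024-10-11 08:53 UTC
Rule 1/2 (TVN, -05:30): 2024-02-27 16:52 UTC ≤ query < 2024-10-11 14:02 UTC
8·60 + 53 - 330 = 203 min
203 = 0·1440 + 203; 203 = 3·60 + 23 → 03:23, same day
→ 2024-10-11 03:23 TVN

2024-10-11 03:23 TVN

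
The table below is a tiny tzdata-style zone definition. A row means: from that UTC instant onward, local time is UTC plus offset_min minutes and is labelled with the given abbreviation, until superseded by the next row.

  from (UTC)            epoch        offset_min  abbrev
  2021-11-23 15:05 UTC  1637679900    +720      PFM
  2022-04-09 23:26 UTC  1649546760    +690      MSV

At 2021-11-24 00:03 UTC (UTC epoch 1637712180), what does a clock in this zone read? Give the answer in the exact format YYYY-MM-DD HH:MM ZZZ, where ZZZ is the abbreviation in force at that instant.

2021-11-24 12:03 PFM

Query: 2021-11-24 00:03 UTC
Rule 1/2 (PFM, +12:00): 2021-11-23 15:05 UTC ≤ query < 2022-04-09 23:26 UTC
0·60 + 3 + 720 = 723 min
723 = 0·1440 + 723; 723 = 12·60 + 3 → 12:03, same day
→ 2021-11-24 12:03 PFM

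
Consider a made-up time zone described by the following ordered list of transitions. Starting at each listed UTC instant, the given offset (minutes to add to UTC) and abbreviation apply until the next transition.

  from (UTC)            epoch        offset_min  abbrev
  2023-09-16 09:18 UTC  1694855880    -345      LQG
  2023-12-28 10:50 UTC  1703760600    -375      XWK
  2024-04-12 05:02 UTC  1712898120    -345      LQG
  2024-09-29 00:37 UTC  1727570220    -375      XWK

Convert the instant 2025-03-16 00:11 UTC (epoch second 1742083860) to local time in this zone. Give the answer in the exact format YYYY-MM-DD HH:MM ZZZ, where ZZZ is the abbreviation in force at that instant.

Query: 2025-03-16 00:11 UTC
Rule 4/4 (XWK, -06:15): 2024-09-29 00:37 UTC ≤ query < +∞
0·60 + 11 - 375 = -364 min
-364 = -1·1440 + 1076; 1076 = 17·60 + 56 → 17:56, 2025-03-16 - 1 day = 2025-03-15
→ 2025-03-15 17:56 XWK

2025-03-15 17:56 XWK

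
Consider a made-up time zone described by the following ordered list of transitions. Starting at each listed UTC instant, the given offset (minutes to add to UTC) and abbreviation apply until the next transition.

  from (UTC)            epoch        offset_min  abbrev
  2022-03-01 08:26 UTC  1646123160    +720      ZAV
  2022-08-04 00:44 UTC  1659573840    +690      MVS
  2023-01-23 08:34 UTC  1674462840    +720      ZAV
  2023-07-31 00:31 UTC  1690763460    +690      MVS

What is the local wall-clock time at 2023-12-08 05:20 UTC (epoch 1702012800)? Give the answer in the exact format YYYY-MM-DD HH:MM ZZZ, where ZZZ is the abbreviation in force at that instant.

Query: 2023-12-08 05:20 UTC
Rule 4/4 (MVS, +11:30): 2023-07-31 00:31 UTC ≤ query < +∞
5·60 + 20 + 690 = 1010 min
1010 = 0·1440 + 1010; 1010 = 16·60 + 50 → 16:50, same day
→ 2023-12-08 16:50 MVS

2023-12-08 16:50 MVS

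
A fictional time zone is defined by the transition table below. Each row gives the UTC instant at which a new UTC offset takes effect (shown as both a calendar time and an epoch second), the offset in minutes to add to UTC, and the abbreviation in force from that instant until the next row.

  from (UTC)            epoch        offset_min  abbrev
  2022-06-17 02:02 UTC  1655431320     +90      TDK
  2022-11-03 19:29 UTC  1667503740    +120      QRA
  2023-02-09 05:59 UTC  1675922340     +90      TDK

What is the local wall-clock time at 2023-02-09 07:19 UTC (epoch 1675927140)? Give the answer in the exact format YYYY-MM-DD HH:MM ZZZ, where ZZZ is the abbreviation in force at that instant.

Query: 2023-02-09 07:19 UTC
Rule 3/3 (TDK, +01:30): 2023-02-09 05:59 UTC ≤ query < +∞
7·60 + 19 + 90 = 529 min
529 = 0·1440 + 529; 529 = 8·60 + 49 → 08:49, same day
→ 2023-02-09 08:49 TDK

2023-02-09 08:49 TDK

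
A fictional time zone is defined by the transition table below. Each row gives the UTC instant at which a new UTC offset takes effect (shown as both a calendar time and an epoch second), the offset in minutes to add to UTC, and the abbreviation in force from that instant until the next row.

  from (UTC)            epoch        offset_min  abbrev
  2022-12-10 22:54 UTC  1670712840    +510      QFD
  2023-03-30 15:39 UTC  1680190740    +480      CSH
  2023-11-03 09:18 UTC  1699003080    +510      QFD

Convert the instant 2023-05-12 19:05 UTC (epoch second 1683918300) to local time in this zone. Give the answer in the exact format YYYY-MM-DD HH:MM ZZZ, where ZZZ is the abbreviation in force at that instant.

Query: 2023-05-12 19:05 UTC
Rule 2/3 (CSH, +08:00): 2023-03-30 15:39 UTC ≤ query < 2023-11-03 09:18 UTC
19·60 + 5 + 480 = 1625 min
1625 = 1·1440 + 185; 185 = 3·60 + 5 → 03:05, 2023-05-12 + 1 day = 2023-05-13
→ 2023-05-13 03:05 CSH

2023-05-13 03:05 CSH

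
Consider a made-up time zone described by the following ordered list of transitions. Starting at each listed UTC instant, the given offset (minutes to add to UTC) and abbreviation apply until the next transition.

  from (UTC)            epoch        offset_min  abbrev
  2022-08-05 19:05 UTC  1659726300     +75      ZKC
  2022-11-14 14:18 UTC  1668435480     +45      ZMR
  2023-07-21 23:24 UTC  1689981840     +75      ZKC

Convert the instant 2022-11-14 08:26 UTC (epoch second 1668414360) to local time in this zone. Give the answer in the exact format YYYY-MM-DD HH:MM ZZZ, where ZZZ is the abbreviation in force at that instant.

Query: 2022-11-14 08:26 UTC
Rule 1/3 (ZKC, +01:15): 2022-08-05 19:05 UTC ≤ query < 2022-11-14 14:18 UTC
8·60 + 26 + 75 = 581 min
581 = 0·1440 + 581; 581 = 9·60 + 41 → 09:41, same day
→ 2022-11-14 09:41 ZKC

2022-11-14 09:41 ZKC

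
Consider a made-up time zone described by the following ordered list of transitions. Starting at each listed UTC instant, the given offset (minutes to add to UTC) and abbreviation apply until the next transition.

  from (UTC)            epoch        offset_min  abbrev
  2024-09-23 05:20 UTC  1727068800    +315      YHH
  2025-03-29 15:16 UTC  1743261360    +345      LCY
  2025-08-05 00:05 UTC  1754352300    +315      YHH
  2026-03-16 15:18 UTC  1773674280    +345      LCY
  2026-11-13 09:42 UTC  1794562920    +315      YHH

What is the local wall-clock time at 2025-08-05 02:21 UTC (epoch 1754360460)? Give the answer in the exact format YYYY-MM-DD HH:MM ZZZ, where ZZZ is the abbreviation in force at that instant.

2025-08-05 07:36 YHH

Query: 2025-08-05 02:21 UTC
Rule 3/5 (YHH, +05:15): 2025-08-05 00:05 UTC ≤ query < 2026-03-16 15:18 UTC
2·60 + 21 + 315 = 456 min
456 = 0·1440 + 456; 456 = 7·60 + 36 → 07:36, same day
→ 2025-08-05 07:36 YHH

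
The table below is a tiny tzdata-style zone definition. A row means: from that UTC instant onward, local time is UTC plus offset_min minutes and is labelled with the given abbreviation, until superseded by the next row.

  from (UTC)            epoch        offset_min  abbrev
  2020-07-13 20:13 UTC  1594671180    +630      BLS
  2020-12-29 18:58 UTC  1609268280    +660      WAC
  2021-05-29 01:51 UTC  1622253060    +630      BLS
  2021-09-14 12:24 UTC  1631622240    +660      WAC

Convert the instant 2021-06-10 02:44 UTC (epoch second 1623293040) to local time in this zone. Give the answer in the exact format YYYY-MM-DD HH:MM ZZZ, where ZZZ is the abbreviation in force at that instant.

Query: 2021-06-10 02:44 UTC
Rule 3/4 (BLS, +10:30): 2021-05-29 01:51 UTC ≤ query < 2021-09-14 12:24 UTC
2·60 + 44 + 630 = 794 min
794 = 0·1440 + 794; 794 = 13·60 + 14 → 13:14, same day
→ 2021-06-10 13:14 BLS

2021-06-10 13:14 BLS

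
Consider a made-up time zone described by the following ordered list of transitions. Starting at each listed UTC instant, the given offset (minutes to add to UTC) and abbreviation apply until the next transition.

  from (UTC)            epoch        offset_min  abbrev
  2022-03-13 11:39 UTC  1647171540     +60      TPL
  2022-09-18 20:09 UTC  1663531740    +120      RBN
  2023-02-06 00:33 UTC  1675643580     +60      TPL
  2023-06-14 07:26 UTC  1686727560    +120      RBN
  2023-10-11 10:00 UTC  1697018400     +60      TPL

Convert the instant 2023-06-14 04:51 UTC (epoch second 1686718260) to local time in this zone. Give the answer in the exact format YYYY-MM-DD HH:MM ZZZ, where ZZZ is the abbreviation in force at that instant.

2023-06-14 05:51 TPL

Query: 2023-06-14 04:51 UTC
Rule 3/5 (TPL, +01:00): 2023-02-06 00:33 UTC ≤ query < 2023-06-14 07:26 UTC
4·60 + 51 + 60 = 351 min
351 = 0·1440 + 351; 351 = 5·60 + 51 → 05:51, same day
→ 2023-06-14 05:51 TPL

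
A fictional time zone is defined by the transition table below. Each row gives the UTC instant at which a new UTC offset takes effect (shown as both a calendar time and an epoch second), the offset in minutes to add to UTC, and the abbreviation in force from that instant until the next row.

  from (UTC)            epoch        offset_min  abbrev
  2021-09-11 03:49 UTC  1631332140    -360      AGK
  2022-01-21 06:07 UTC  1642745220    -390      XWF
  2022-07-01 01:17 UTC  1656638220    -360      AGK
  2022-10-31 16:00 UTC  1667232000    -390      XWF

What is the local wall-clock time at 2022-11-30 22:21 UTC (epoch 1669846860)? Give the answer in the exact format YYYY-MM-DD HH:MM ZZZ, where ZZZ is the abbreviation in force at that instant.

Query: 2022-11-30 22:21 UTC
Rule 4/4 (XWF, -06:30): 2022-10-31 16:00 UTC ≤ query < +∞
22·60 + 21 - 390 = 951 min
951 = 0·1440 + 951; 951 = 15·60 + 51 → 15:51, same day
→ 2022-11-30 15:51 XWF

2022-11-30 15:51 XWF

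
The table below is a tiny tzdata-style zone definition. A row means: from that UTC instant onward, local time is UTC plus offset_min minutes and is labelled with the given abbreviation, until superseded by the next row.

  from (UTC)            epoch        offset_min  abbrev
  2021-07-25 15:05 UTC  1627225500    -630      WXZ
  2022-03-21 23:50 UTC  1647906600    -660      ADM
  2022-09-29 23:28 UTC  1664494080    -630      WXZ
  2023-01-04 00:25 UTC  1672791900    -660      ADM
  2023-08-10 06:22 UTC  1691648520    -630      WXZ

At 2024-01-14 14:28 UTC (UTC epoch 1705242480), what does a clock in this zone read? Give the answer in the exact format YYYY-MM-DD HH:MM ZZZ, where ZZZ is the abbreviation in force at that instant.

2024-01-14 03:58 WXZ

Query: 2024-01-14 14:28 UTC
Rule 5/5 (WXZ, -10:30): 2023-08-10 06:22 UTC ≤ query < +∞
14·60 + 28 - 630 = 238 min
238 = 0·1440 + 238; 238 = 3·60 + 58 → 03:58, same day
→ 2024-01-14 03:58 WXZ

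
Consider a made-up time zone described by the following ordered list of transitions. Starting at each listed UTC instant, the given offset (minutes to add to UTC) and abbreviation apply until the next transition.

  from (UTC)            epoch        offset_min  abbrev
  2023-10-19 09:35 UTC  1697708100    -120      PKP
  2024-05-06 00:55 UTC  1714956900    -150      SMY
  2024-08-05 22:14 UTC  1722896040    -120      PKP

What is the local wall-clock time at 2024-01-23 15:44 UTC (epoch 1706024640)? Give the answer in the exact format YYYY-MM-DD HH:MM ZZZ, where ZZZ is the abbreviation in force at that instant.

2024-01-23 13:44 PKP

Query: 2024-01-23 15:44 UTC
Rule 1/3 (PKP, -02:00): 2023-10-19 09:35 UTC ≤ query < 2024-05-06 00:55 UTC
15·60 + 44 - 120 = 824 min
824 = 0·1440 + 824; 824 = 13·60 + 44 → 13:44, same day
→ 2024-01-23 13:44 PKP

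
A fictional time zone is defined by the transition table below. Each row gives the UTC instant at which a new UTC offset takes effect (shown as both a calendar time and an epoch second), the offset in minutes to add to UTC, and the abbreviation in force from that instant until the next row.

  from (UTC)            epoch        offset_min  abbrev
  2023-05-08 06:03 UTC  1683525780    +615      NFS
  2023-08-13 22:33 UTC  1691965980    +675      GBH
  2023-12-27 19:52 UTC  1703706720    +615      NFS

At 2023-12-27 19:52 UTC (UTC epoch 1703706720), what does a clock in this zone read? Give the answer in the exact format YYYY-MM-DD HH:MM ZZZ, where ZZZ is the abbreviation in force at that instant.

2023-12-28 06:07 NFS

Query: 2023-12-27 19:52 UTC
Rule 3/3 (NFS, +10:15): 2023-12-27 19:52 UTC ≤ query < +∞
19·60 + 52 + 615 = 1807 min
1807 = 1·1440 + 367; 367 = 6·60 + 7 → 06:07, 2023-12-27 + 1 day = 2023-12-28
→ 2023-12-28 06:07 NFS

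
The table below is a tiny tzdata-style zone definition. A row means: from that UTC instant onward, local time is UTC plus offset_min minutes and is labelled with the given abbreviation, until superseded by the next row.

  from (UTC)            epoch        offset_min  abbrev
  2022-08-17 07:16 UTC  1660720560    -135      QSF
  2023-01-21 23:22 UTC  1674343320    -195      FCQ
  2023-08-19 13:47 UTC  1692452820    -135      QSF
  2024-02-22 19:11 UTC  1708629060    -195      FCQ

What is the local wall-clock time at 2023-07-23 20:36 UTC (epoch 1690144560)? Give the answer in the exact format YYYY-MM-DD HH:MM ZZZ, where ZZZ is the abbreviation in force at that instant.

2023-07-23 17:21 FCQ

Query: 2023-07-23 20:36 UTC
Rule 2/4 (FCQ, -03:15): 2023-01-21 23:22 UTC ≤ query < 2023-08-19 13:47 UTC
20·60 + 36 - 195 = 1041 min
1041 = 0·1440 + 1041; 1041 = 17·60 + 21 → 17:21, same day
→ 2023-07-23 17:21 FCQ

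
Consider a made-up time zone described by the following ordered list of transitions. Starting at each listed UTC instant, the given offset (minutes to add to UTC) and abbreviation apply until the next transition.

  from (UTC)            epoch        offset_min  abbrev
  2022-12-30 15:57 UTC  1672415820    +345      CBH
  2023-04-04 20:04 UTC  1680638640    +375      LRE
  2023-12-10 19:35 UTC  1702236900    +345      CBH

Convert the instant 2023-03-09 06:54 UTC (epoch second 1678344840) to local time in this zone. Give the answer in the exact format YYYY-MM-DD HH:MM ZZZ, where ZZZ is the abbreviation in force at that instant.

Query: 2023-03-09 06:54 UTC
Rule 1/3 (CBH, +05:45): 2022-12-30 15:57 UTC ≤ query < 2023-04-04 20:04 UTC
6·60 + 54 + 345 = 759 min
759 = 0·1440 + 759; 759 = 12·60 + 39 → 12:39, same day
→ 2023-03-09 12:39 CBH

2023-03-09 12:39 CBH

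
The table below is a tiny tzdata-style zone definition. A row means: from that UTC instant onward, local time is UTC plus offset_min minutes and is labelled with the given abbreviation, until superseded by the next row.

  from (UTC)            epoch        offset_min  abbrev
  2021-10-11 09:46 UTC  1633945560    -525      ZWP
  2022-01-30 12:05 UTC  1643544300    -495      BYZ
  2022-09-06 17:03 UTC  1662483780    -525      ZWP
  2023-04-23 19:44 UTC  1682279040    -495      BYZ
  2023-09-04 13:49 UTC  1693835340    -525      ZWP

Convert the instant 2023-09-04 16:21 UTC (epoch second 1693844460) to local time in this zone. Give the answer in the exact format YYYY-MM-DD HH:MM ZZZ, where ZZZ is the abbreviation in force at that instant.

Query: 2023-09-04 16:21 UTC
Rule 5/5 (ZWP, -08:45): 2023-09-04 13:49 UTC ≤ query < +∞
16·60 + 21 - 525 = 456 min
456 = 0·1440 + 456; 456 = 7·60 + 36 → 07:36, same day
→ 2023-09-04 07:36 ZWP

2023-09-04 07:36 ZWP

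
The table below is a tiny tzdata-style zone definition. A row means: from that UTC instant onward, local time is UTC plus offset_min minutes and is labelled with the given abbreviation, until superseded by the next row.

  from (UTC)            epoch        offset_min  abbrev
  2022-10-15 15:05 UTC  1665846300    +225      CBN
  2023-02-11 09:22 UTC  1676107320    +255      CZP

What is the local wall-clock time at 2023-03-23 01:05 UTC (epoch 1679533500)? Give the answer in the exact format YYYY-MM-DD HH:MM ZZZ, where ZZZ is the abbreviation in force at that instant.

Query: 2023-03-23 01:05 UTC
Rule 2/2 (CZP, +04:15): 2023-02-11 09:22 UTC ≤ query < +∞
1·60 + 5 + 255 = 320 min
320 = 0·1440 + 320; 320 = 5·60 + 20 → 05:20, same day
→ 2023-03-23 05:20 CZP

2023-03-23 05:20 CZP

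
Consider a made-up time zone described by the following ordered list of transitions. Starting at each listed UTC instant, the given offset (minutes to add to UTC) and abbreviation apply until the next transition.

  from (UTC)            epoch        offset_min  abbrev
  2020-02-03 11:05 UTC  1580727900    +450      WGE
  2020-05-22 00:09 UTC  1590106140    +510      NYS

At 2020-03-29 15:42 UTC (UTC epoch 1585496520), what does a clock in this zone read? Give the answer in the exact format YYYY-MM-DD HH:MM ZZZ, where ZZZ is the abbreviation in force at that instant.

2020-03-29 23:12 WGE

Query: 2020-03-29 15:42 UTC
Rule 1/2 (WGE, +07:30): 2020-02-03 11:05 UTC ≤ query < 2020-05-22 00:09 UTC
15·60 + 42 + 450 = 1392 min
1392 = 0·1440 + 1392; 1392 = 23·60 + 12 → 23:12, same day
→ 2020-03-29 23:12 WGE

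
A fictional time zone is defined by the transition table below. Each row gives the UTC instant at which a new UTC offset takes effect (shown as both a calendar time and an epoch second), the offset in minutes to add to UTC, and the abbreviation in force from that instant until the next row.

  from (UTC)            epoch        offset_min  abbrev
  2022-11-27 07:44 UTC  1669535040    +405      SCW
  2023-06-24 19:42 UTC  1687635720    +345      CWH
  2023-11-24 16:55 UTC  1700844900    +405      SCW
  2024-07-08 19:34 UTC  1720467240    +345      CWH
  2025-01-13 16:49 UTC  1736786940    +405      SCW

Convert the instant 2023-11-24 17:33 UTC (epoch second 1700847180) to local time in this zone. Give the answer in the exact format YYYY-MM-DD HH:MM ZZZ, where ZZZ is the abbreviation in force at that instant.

2023-11-25 00:18 SCW

Query: 2023-11-24 17:33 UTC
Rule 3/5 (SCW, +06:45): 2023-11-24 16:55 UTC ≤ query < 2024-07-08 19:34 UTC
17·60 + 33 + 405 = 1458 min
1458 = 1·1440 + 18; 18 = 0·60 + 18 → 00:18, 2023-11-24 + 1 day = 2023-11-25
→ 2023-11-25 00:18 SCW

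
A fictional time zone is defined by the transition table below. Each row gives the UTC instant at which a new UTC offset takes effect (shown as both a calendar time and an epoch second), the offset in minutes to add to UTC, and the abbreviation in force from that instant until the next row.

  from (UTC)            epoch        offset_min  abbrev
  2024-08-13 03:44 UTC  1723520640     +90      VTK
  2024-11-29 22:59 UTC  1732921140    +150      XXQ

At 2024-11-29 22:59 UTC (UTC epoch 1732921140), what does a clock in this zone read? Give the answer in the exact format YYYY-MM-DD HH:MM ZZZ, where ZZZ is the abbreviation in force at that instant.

Query: 2024-11-29 22:59 UTC
Rule 2/2 (XXQ, +02:30): 2024-11-29 22:59 UTC ≤ query < +∞
22·60 + 59 + 150 = 1529 min
1529 = 1·1440 + 89; 89 = 1·60 + 29 → 01:29, 2024-11-29 + 1 day = 2024-11-30
→ 2024-11-30 01:29 XXQ

2024-11-30 01:29 XXQ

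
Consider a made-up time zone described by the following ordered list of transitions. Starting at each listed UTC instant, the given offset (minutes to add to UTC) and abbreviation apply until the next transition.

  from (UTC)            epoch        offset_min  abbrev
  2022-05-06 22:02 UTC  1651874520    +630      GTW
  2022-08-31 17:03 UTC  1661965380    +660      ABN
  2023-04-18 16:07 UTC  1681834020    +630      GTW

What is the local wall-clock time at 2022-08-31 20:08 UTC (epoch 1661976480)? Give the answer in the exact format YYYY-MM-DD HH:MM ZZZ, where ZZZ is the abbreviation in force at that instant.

2022-09-01 07:08 ABN

Query: 2022-08-31 20:08 UTC
Rule 2/3 (ABN, +11:00): 2022-08-31 17:03 UTC ≤ query < 2023-04-18 16:07 UTC
20·60 + 8 + 660 = 1868 min
1868 = 1·1440 + 428; 428 = 7·60 + 8 → 07:08, 2022-08-31 + 1 day = 2022-09-01
→ 2022-09-01 07:08 ABN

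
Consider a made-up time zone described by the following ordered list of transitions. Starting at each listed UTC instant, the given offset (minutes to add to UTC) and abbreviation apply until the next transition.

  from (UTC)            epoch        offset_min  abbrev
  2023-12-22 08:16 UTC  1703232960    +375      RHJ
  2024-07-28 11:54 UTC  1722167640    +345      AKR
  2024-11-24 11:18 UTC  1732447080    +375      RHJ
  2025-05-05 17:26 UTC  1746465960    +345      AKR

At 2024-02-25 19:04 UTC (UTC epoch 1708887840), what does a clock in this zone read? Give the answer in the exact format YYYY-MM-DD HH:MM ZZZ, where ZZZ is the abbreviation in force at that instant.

2024-02-26 01:19 RHJ

Query: 2024-02-25 19:04 UTC
Rule 1/4 (RHJ, +06:15): 2023-12-22 08:16 UTC ≤ query < 2024-07-28 11:54 UTC
19·60 + 4 + 375 = 1519 min
1519 = 1·1440 + 79; 79 = 1·60 + 19 → 01:19, 2024-02-25 + 1 day = 2024-02-26
→ 2024-02-26 01:19 RHJ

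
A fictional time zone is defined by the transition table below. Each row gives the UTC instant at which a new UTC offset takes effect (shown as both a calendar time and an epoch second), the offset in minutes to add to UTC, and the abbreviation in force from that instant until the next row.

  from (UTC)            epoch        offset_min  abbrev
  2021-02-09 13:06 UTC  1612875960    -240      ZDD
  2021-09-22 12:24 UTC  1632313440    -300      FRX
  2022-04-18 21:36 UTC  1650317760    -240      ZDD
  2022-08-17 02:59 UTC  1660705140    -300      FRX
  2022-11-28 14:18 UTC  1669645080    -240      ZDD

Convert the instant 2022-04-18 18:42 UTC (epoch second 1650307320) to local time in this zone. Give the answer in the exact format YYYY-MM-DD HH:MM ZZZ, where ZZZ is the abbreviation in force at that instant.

2022-04-18 13:42 FRX

Query: 2022-04-18 18:42 UTC
Rule 2/5 (FRX, -05:00): 2021-09-22 12:24 UTC ≤ query < 2022-04-18 21:36 UTC
18·60 + 42 - 300 = 822 min
822 = 0·1440 + 822; 822 = 13·60 + 42 → 13:42, same day
→ 2022-04-18 13:42 FRX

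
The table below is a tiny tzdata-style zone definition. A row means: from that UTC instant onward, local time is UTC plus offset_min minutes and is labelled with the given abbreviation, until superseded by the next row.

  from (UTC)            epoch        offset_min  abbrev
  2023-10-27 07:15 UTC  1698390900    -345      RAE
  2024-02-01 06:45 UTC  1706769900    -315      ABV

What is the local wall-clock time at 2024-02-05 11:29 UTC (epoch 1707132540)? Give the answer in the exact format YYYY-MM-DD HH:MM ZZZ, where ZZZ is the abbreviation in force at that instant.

Query: 2024-02-05 11:29 UTC
Rule 2/2 (ABV, -05:15): 2024-02-01 06:45 UTC ≤ query < +∞
11·60 + 29 - 315 = 374 min
374 = 0·1440 + 374; 374 = 6·60 + 14 → 06:14, same day
→ 2024-02-05 06:14 ABV

2024-02-05 06:14 ABV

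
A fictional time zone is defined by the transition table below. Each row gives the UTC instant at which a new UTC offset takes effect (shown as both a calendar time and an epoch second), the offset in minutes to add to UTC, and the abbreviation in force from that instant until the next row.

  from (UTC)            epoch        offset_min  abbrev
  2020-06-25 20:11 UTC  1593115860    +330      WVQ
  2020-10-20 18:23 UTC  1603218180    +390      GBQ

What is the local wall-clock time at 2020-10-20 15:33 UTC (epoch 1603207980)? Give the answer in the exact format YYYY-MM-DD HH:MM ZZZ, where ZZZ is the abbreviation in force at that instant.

Query: 2020-10-20 15:33 UTC
Rule 1/2 (WVQ, +05:30): 2020-06-25 20:11 UTC ≤ query < 2020-10-20 18:23 UTC
15·60 + 33 + 330 = 1263 min
1263 = 0·1440 + 1263; 1263 = 21·60 + 3 → 21:03, same day
→ 2020-10-20 21:03 WVQ

2020-10-20 21:03 WVQ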